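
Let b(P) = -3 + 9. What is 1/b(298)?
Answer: ⅙ ≈ 0.16667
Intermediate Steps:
b(P) = 6
1/b(298) = 1/6 = ⅙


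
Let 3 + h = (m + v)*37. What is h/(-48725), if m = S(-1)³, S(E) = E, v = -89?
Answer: 3333/48725 ≈ 0.068404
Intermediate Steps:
m = -1 (m = (-1)³ = -1)
h = -3333 (h = -3 + (-1 - 89)*37 = -3 - 90*37 = -3 - 3330 = -3333)
h/(-48725) = -3333/(-48725) = -3333*(-1/48725) = 3333/48725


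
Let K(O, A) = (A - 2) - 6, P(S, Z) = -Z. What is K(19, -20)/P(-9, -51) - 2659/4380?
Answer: -86083/74460 ≈ -1.1561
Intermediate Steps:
K(O, A) = -8 + A (K(O, A) = (-2 + A) - 6 = -8 + A)
K(19, -20)/P(-9, -51) - 2659/4380 = (-8 - 20)/((-1*(-51))) - 2659/4380 = -28/51 - 2659*1/4380 = -28*1/51 - 2659/4380 = -28/51 - 2659/4380 = -86083/74460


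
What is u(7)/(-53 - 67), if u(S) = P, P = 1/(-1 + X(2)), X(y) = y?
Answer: -1/120 ≈ -0.0083333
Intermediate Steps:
P = 1 (P = 1/(-1 + 2) = 1/1 = 1)
u(S) = 1
u(7)/(-53 - 67) = 1/(-53 - 67) = 1/(-120) = -1/120*1 = -1/120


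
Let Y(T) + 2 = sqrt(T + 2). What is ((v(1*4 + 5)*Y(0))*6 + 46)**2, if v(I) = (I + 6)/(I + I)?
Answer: 1346 + 360*sqrt(2) ≈ 1855.1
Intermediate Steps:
Y(T) = -2 + sqrt(2 + T) (Y(T) = -2 + sqrt(T + 2) = -2 + sqrt(2 + T))
v(I) = (6 + I)/(2*I) (v(I) = (6 + I)/((2*I)) = (6 + I)*(1/(2*I)) = (6 + I)/(2*I))
((v(1*4 + 5)*Y(0))*6 + 46)**2 = ((((6 + (1*4 + 5))/(2*(1*4 + 5)))*(-2 + sqrt(2 + 0)))*6 + 46)**2 = ((((6 + (4 + 5))/(2*(4 + 5)))*(-2 + sqrt(2)))*6 + 46)**2 = ((((1/2)*(6 + 9)/9)*(-2 + sqrt(2)))*6 + 46)**2 = ((((1/2)*(1/9)*15)*(-2 + sqrt(2)))*6 + 46)**2 = ((5*(-2 + sqrt(2))/6)*6 + 46)**2 = ((-5/3 + 5*sqrt(2)/6)*6 + 46)**2 = ((-10 + 5*sqrt(2)) + 46)**2 = (36 + 5*sqrt(2))**2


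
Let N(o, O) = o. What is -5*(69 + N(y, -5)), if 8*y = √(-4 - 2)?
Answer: -345 - 5*I*√6/8 ≈ -345.0 - 1.5309*I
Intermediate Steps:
y = I*√6/8 (y = √(-4 - 2)/8 = √(-6)/8 = (I*√6)/8 = I*√6/8 ≈ 0.30619*I)
-5*(69 + N(y, -5)) = -5*(69 + I*√6/8) = -345 - 5*I*√6/8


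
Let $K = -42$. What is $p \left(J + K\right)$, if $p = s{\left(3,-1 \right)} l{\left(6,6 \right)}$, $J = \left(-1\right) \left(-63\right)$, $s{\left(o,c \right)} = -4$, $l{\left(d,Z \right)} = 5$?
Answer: $-420$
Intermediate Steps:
$J = 63$
$p = -20$ ($p = \left(-4\right) 5 = -20$)
$p \left(J + K\right) = - 20 \left(63 - 42\right) = \left(-20\right) 21 = -420$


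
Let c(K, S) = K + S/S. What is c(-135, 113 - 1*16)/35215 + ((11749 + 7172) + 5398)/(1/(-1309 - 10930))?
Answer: -10481401086949/35215 ≈ -2.9764e+8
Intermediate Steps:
c(K, S) = 1 + K (c(K, S) = K + 1 = 1 + K)
c(-135, 113 - 1*16)/35215 + ((11749 + 7172) + 5398)/(1/(-1309 - 10930)) = (1 - 135)/35215 + ((11749 + 7172) + 5398)/(1/(-1309 - 10930)) = -134*1/35215 + (18921 + 5398)/(1/(-12239)) = -134/35215 + 24319/(-1/12239) = -134/35215 + 24319*(-12239) = -134/35215 - 297640241 = -10481401086949/35215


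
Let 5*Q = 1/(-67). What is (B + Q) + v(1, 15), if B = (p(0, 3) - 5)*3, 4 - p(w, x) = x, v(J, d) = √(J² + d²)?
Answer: -4021/335 + √226 ≈ 3.0303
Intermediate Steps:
p(w, x) = 4 - x
Q = -1/335 (Q = (⅕)/(-67) = (⅕)*(-1/67) = -1/335 ≈ -0.0029851)
B = -12 (B = ((4 - 1*3) - 5)*3 = ((4 - 3) - 5)*3 = (1 - 5)*3 = -4*3 = -12)
(B + Q) + v(1, 15) = (-12 - 1/335) + √(1² + 15²) = -4021/335 + √(1 + 225) = -4021/335 + √226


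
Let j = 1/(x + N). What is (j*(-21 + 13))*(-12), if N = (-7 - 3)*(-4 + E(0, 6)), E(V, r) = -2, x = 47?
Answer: 96/107 ≈ 0.89720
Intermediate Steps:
N = 60 (N = (-7 - 3)*(-4 - 2) = -10*(-6) = 60)
j = 1/107 (j = 1/(47 + 60) = 1/107 ≈ 0.0093458)
(j*(-21 + 13))*(-12) = ((-21 + 13)/107)*(-12) = ((1/107)*(-8))*(-12) = -8/107*(-12) = 96/107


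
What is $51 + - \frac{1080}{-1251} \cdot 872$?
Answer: $\frac{111729}{139} \approx 803.81$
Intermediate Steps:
$51 + - \frac{1080}{-1251} \cdot 872 = 51 + \left(-1080\right) \left(- \frac{1}{1251}\right) 872 = 51 + \frac{120}{139} \cdot 872 = 51 + \frac{104640}{139} = \frac{111729}{139}$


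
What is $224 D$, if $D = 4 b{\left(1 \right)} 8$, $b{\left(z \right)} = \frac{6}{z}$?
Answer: $43008$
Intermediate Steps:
$D = 192$ ($D = 4 \cdot \frac{6}{1} \cdot 8 = 4 \cdot 6 \cdot 1 \cdot 8 = 4 \cdot 6 \cdot 8 = 24 \cdot 8 = 192$)
$224 D = 224 \cdot 192 = 43008$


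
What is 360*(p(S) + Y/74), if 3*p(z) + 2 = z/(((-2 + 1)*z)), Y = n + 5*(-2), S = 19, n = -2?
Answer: -15480/37 ≈ -418.38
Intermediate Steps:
Y = -12 (Y = -2 + 5*(-2) = -2 - 10 = -12)
p(z) = -1 (p(z) = -2/3 + (z/(((-2 + 1)*z)))/3 = -2/3 + (z/((-z)))/3 = -2/3 + (z*(-1/z))/3 = -2/3 + (1/3)*(-1) = -2/3 - 1/3 = -1)
360*(p(S) + Y/74) = 360*(-1 - 12/74) = 360*(-1 - 12*1/74) = 360*(-1 - 6/37) = 360*(-43/37) = -15480/37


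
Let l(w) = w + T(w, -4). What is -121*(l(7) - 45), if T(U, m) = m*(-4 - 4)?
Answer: 726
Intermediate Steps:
T(U, m) = -8*m (T(U, m) = m*(-8) = -8*m)
l(w) = 32 + w (l(w) = w - 8*(-4) = w + 32 = 32 + w)
-121*(l(7) - 45) = -121*((32 + 7) - 45) = -121*(39 - 45) = -121*(-6) = 726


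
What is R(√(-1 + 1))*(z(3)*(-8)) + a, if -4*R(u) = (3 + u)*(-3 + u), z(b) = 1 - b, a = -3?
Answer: 33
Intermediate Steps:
R(u) = -(-3 + u)*(3 + u)/4 (R(u) = -(3 + u)*(-3 + u)/4 = -(-3 + u)*(3 + u)/4)
R(√(-1 + 1))*(z(3)*(-8)) + a = (9/4 - (√(-1 + 1))²/4)*((1 - 1*3)*(-8)) - 3 = (9/4 - (√0)²/4)*((1 - 3)*(-8)) - 3 = (9/4 - ¼*0²)*(-2*(-8)) - 3 = (9/4 - ¼*0)*16 - 3 = (9/4 + 0)*16 - 3 = (9/4)*16 - 3 = 36 - 3 = 33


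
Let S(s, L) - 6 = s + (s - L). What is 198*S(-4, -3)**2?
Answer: 198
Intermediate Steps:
S(s, L) = 6 - L + 2*s (S(s, L) = 6 + (s + (s - L)) = 6 + (-L + 2*s) = 6 - L + 2*s)
198*S(-4, -3)**2 = 198*(6 - 1*(-3) + 2*(-4))**2 = 198*(6 + 3 - 8)**2 = 198*1**2 = 198*1 = 198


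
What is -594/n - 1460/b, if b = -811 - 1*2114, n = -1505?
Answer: 31478/35217 ≈ 0.89383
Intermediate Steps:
b = -2925 (b = -811 - 2114 = -2925)
-594/n - 1460/b = -594/(-1505) - 1460/(-2925) = -594*(-1/1505) - 1460*(-1/2925) = 594/1505 + 292/585 = 31478/35217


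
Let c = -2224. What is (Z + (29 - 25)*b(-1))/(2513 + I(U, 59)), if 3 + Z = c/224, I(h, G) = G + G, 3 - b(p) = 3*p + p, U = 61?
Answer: 211/36834 ≈ 0.0057284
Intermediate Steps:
b(p) = 3 - 4*p (b(p) = 3 - (3*p + p) = 3 - 4*p)
I(h, G) = 2*G
Z = -181/14 (Z = -3 - 2224/224 = -3 - 2224*1/224 = -3 - 139/14 = -181/14 ≈ -12.929)
(Z + (29 - 25)*b(-1))/(2513 + I(U, 59)) = (-181/14 + (29 - 25)*(3 - 4*(-1)))/(2513 + 2*59) = (-181/14 + 4*(3 + 4))/(2513 + 118) = (-181/14 + 4*7)/2631 = (-181/14 + 28)*(1/2631) = (211/14)*(1/2631) = 211/36834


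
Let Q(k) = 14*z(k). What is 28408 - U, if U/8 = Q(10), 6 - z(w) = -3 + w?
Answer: 28520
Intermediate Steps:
z(w) = 9 - w (z(w) = 6 - (-3 + w) = 6 + (3 - w) = 9 - w)
Q(k) = 126 - 14*k (Q(k) = 14*(9 - k) = 126 - 14*k)
U = -112 (U = 8*(126 - 14*10) = 8*(126 - 140) = 8*(-14) = -112)
28408 - U = 28408 - 1*(-112) = 28408 + 112 = 28520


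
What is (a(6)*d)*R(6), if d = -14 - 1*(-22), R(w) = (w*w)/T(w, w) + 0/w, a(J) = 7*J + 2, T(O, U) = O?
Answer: 2112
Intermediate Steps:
a(J) = 2 + 7*J
R(w) = w (R(w) = (w*w)/w + 0/w = w**2/w + 0 = w + 0 = w)
d = 8 (d = -14 + 22 = 8)
(a(6)*d)*R(6) = ((2 + 7*6)*8)*6 = ((2 + 42)*8)*6 = (44*8)*6 = 352*6 = 2112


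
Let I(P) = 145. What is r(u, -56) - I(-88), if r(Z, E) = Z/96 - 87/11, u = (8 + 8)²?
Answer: -4958/33 ≈ -150.24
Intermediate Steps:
u = 256 (u = 16² = 256)
r(Z, E) = -87/11 + Z/96 (r(Z, E) = Z*(1/96) - 87*1/11 = Z/96 - 87/11 = -87/11 + Z/96)
r(u, -56) - I(-88) = (-87/11 + (1/96)*256) - 1*145 = (-87/11 + 8/3) - 145 = -173/33 - 145 = -4958/33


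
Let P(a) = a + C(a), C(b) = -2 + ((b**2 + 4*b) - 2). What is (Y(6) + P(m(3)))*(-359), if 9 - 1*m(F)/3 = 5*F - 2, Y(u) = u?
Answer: -30874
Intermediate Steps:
C(b) = -4 + b**2 + 4*b (C(b) = -2 + (-2 + b**2 + 4*b) = -4 + b**2 + 4*b)
m(F) = 33 - 15*F (m(F) = 27 - 3*(5*F - 2) = 27 - 3*(-2 + 5*F) = 27 + (6 - 15*F) = 33 - 15*F)
P(a) = -4 + a**2 + 5*a (P(a) = a + (-4 + a**2 + 4*a) = -4 + a**2 + 5*a)
(Y(6) + P(m(3)))*(-359) = (6 + (-4 + (33 - 15*3)**2 + 5*(33 - 15*3)))*(-359) = (6 + (-4 + (33 - 45)**2 + 5*(33 - 45)))*(-359) = (6 + (-4 + (-12)**2 + 5*(-12)))*(-359) = (6 + (-4 + 144 - 60))*(-359) = (6 + 80)*(-359) = 86*(-359) = -30874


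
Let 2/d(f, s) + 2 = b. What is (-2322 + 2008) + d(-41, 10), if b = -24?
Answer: -4083/13 ≈ -314.08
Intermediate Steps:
d(f, s) = -1/13 (d(f, s) = 2/(-2 - 24) = 2/(-26) = 2*(-1/26) = -1/13)
(-2322 + 2008) + d(-41, 10) = (-2322 + 2008) - 1/13 = -314 - 1/13 = -4083/13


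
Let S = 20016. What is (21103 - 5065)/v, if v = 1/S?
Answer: 321016608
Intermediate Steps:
v = 1/20016 ≈ 4.9960e-5
(21103 - 5065)/v = (21103 - 5065)/(1/20016) = 16038*20016 = 321016608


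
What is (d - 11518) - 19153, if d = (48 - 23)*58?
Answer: -29221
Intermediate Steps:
d = 1450 (d = 25*58 = 1450)
(d - 11518) - 19153 = (1450 - 11518) - 19153 = -10068 - 19153 = -29221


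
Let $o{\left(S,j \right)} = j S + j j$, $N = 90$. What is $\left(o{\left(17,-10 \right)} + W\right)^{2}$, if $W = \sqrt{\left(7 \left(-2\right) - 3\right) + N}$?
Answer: $\left(-70 + \sqrt{73}\right)^{2} \approx 3776.8$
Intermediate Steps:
$o{\left(S,j \right)} = j^{2} + S j$ ($o{\left(S,j \right)} = S j + j^{2} = j^{2} + S j$)
$W = \sqrt{73}$ ($W = \sqrt{\left(7 \left(-2\right) - 3\right) + 90} = \sqrt{\left(-14 - 3\right) + 90} = \sqrt{-17 + 90} = \sqrt{73} \approx 8.544$)
$\left(o{\left(17,-10 \right)} + W\right)^{2} = \left(- 10 \left(17 - 10\right) + \sqrt{73}\right)^{2} = \left(\left(-10\right) 7 + \sqrt{73}\right)^{2} = \left(-70 + \sqrt{73}\right)^{2}$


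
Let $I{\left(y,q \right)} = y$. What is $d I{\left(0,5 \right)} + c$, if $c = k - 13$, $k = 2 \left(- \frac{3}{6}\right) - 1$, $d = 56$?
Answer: $-15$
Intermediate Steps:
$k = -2$ ($k = 2 \left(\left(-3\right) \frac{1}{6}\right) - 1 = 2 \left(- \frac{1}{2}\right) - 1 = -1 - 1 = -2$)
$c = -15$ ($c = -2 - 13 = -15$)
$d I{\left(0,5 \right)} + c = 56 \cdot 0 - 15 = 0 - 15 = -15$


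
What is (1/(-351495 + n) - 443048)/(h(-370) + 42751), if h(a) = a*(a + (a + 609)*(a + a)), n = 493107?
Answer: -62740913375/9292275115812 ≈ -0.0067519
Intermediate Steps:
h(a) = a*(a + 2*a*(609 + a)) (h(a) = a*(a + (609 + a)*(2*a)) = a*(a + 2*a*(609 + a)))
(1/(-351495 + n) - 443048)/(h(-370) + 42751) = (1/(-351495 + 493107) - 443048)/((-370)**2*(1219 + 2*(-370)) + 42751) = (1/141612 - 443048)/(136900*(1219 - 740) + 42751) = (1/141612 - 443048)/(136900*479 + 42751) = -62740913375/(141612*(65575100 + 42751)) = -62740913375/141612/65617851 = -62740913375/141612*1/65617851 = -62740913375/9292275115812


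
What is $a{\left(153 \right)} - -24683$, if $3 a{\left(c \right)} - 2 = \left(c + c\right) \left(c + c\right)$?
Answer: $\frac{167687}{3} \approx 55896.0$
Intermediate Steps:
$a{\left(c \right)} = \frac{2}{3} + \frac{4 c^{2}}{3}$ ($a{\left(c \right)} = \frac{2}{3} + \frac{\left(c + c\right) \left(c + c\right)}{3} = \frac{2}{3} + \frac{2 c 2 c}{3} = \frac{2}{3} + \frac{4 c^{2}}{3}$)
$a{\left(153 \right)} - -24683 = \left(\frac{2}{3} + \frac{4 \cdot 153^{2}}{3}\right) - -24683 = \left(\frac{2}{3} + \frac{4}{3} \cdot 23409\right) + 24683 = \left(\frac{2}{3} + 31212\right) + 24683 = \frac{93638}{3} + 24683 = \frac{167687}{3}$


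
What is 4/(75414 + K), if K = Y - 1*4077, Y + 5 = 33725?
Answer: 4/105057 ≈ 3.8075e-5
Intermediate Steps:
Y = 33720 (Y = -5 + 33725 = 33720)
K = 29643 (K = 33720 - 1*4077 = 33720 - 4077 = 29643)
4/(75414 + K) = 4/(75414 + 29643) = 4/105057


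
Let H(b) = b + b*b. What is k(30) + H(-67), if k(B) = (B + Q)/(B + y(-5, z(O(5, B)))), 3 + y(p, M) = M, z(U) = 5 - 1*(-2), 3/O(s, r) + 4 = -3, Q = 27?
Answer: 150405/34 ≈ 4423.7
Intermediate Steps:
O(s, r) = -3/7 (O(s, r) = 3/(-4 - 3) = 3/(-7) = 3*(-1/7) = -3/7)
z(U) = 7 (z(U) = 5 + 2 = 7)
y(p, M) = -3 + M
k(B) = (27 + B)/(4 + B) (k(B) = (B + 27)/(B + (-3 + 7)) = (27 + B)/(B + 4) = (27 + B)/(4 + B))
H(b) = b + b**2
k(30) + H(-67) = (27 + 30)/(4 + 30) - 67*(1 - 67) = 57/34 - 67*(-66) = (1/34)*57 + 4422 = 57/34 + 4422 = 150405/34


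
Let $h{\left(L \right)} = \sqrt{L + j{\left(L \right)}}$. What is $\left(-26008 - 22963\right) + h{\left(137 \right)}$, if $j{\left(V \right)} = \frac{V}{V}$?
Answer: $-48971 + \sqrt{138} \approx -48959.0$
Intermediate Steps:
$j{\left(V \right)} = 1$
$h{\left(L \right)} = \sqrt{1 + L}$ ($h{\left(L \right)} = \sqrt{L + 1} = \sqrt{1 + L}$)
$\left(-26008 - 22963\right) + h{\left(137 \right)} = \left(-26008 - 22963\right) + \sqrt{1 + 137} = -48971 + \sqrt{138}$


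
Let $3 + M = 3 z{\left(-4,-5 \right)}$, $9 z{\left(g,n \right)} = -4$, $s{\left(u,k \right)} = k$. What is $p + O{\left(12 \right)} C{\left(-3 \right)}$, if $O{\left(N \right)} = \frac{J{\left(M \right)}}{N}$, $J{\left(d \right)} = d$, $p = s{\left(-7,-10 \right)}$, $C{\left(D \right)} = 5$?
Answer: $- \frac{425}{36} \approx -11.806$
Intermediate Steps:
$z{\left(g,n \right)} = - \frac{4}{9}$ ($z{\left(g,n \right)} = \frac{1}{9} \left(-4\right) = - \frac{4}{9}$)
$p = -10$
$M = - \frac{13}{3}$ ($M = -3 + 3 \left(- \frac{4}{9}\right) = -3 - \frac{4}{3} = - \frac{13}{3} \approx -4.3333$)
$O{\left(N \right)} = - \frac{13}{3 N}$
$p + O{\left(12 \right)} C{\left(-3 \right)} = -10 + - \frac{13}{3 \cdot 12} \cdot 5 = -10 + \left(- \frac{13}{3}\right) \frac{1}{12} \cdot 5 = -10 - \frac{65}{36} = - \frac{425}{36}$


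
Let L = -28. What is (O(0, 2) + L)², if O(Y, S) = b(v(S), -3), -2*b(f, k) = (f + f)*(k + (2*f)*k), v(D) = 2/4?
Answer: 625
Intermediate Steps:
v(D) = ½ (v(D) = 2*(¼) = ½)
b(f, k) = -f*(k + 2*f*k) (b(f, k) = -(f + f)*(k + (2*f)*k)/2 = -2*f*(k + 2*f*k)/2 = -f*(k + 2*f*k))
O(Y, S) = 3 (O(Y, S) = -1*½*(-3)*(1 + 2*(½)) = -1*½*(-3)*(1 + 1) = -1*½*(-3)*2 = 3)
(O(0, 2) + L)² = (3 - 28)² = (-25)² = 625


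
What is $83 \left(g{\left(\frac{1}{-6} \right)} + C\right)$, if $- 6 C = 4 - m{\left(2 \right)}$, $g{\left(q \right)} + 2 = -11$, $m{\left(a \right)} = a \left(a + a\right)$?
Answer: $- \frac{3071}{3} \approx -1023.7$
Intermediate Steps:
$m{\left(a \right)} = 2 a^{2}$ ($m{\left(a \right)} = a 2 a = 2 a^{2}$)
$g{\left(q \right)} = -13$ ($g{\left(q \right)} = -2 - 11 = -13$)
$C = \frac{2}{3}$ ($C = - \frac{4 - 2 \cdot 2^{2}}{6} = - \frac{4 - 2 \cdot 4}{6} = - \frac{4 - 8}{6} = \left(- \frac{1}{6}\right) \left(-4\right) = \frac{2}{3} \approx 0.66667$)
$83 \left(g{\left(\frac{1}{-6} \right)} + C\right) = 83 \left(-13 + \frac{2}{3}\right) = 83 \left(- \frac{37}{3}\right) = - \frac{3071}{3}$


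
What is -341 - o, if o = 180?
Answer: -521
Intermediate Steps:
-341 - o = -341 - 1*180 = -341 - 180 = -521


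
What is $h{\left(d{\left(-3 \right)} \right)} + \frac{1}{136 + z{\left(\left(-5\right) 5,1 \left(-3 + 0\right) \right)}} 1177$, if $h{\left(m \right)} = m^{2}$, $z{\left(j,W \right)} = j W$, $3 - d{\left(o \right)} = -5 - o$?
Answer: $\frac{6452}{211} \approx 30.578$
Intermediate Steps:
$d{\left(o \right)} = 8 + o$ ($d{\left(o \right)} = 3 - \left(-5 - o\right) = 3 + \left(5 + o\right) = 8 + o$)
$z{\left(j,W \right)} = W j$
$h{\left(d{\left(-3 \right)} \right)} + \frac{1}{136 + z{\left(\left(-5\right) 5,1 \left(-3 + 0\right) \right)}} 1177 = \left(8 - 3\right)^{2} + \frac{1}{136 + 1 \left(-3 + 0\right) \left(\left(-5\right) 5\right)} 1177 = 5^{2} + \frac{1}{136 + 1 \left(-3\right) \left(-25\right)} 1177 = 25 + \frac{1}{136 - -75} \cdot 1177 = 25 + \frac{1}{136 + 75} \cdot 1177 = 25 + \frac{1}{211} \cdot 1177 = 25 + \frac{1177}{211} = \frac{6452}{211}$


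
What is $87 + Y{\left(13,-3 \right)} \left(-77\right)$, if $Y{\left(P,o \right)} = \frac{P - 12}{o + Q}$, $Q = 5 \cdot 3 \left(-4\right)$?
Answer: $\frac{794}{9} \approx 88.222$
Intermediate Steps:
$Q = -60$ ($Q = 15 \left(-4\right) = -60$)
$Y{\left(P,o \right)} = \frac{-12 + P}{-60 + o}$ ($Y{\left(P,o \right)} = \frac{P - 12}{o - 60} = \frac{-12 + P}{-60 + o}$)
$87 + Y{\left(13,-3 \right)} \left(-77\right) = 87 + \frac{-12 + 13}{-60 - 3} \left(-77\right) = 87 + \frac{1}{-63} \cdot 1 \left(-77\right) = 87 + \left(- \frac{1}{63}\right) 1 \left(-77\right) = 87 - - \frac{11}{9} = 87 + \frac{11}{9} = \frac{794}{9}$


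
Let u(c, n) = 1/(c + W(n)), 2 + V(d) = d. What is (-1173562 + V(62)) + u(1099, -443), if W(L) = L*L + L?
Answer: -231068411309/196905 ≈ -1.1735e+6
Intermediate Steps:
W(L) = L + L² (W(L) = L² + L = L + L²)
V(d) = -2 + d
u(c, n) = 1/(c + n*(1 + n))
(-1173562 + V(62)) + u(1099, -443) = (-1173562 + (-2 + 62)) + 1/(1099 - 443*(1 - 443)) = (-1173562 + 60) + 1/(1099 - 443*(-442)) = -1173502 + 1/(1099 + 195806) = -1173502 + 1/196905 = -231068411309/196905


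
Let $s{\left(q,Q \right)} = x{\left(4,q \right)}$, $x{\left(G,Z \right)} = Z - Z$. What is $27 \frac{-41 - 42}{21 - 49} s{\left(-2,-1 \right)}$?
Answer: $0$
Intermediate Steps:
$x{\left(G,Z \right)} = 0$
$s{\left(q,Q \right)} = 0$
$27 \frac{-41 - 42}{21 - 49} s{\left(-2,-1 \right)} = 27 \frac{-41 - 42}{21 - 49} \cdot 0 = 27 \left(- \frac{83}{-28}\right) 0 = 27 \left(\left(-83\right) \left(- \frac{1}{28}\right)\right) 0 = 27 \cdot \frac{83}{28} \cdot 0 = \frac{2241}{28} \cdot 0 = 0$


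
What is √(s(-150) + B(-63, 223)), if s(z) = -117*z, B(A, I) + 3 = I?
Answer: √17770 ≈ 133.30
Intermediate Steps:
B(A, I) = -3 + I
√(s(-150) + B(-63, 223)) = √(-117*(-150) + (-3 + 223)) = √(17550 + 220) = √17770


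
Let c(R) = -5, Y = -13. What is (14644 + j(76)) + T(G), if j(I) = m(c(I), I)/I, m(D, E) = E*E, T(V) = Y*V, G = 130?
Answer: 13030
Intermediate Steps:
T(V) = -13*V
m(D, E) = E²
j(I) = I (j(I) = I²/I = I)
(14644 + j(76)) + T(G) = (14644 + 76) - 13*130 = 14720 - 1690 = 13030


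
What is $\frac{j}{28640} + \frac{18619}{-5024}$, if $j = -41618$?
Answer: $- \frac{23198031}{4496480} \approx -5.1592$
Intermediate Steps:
$\frac{j}{28640} + \frac{18619}{-5024} = - \frac{41618}{28640} + \frac{18619}{-5024} = \left(-41618\right) \frac{1}{28640} + 18619 \left(- \frac{1}{5024}\right) = - \frac{20809}{14320} - \frac{18619}{5024} = - \frac{23198031}{4496480}$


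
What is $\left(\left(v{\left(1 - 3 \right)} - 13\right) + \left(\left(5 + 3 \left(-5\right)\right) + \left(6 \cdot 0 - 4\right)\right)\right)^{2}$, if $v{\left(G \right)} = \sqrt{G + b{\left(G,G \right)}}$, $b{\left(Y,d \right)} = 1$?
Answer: $\left(27 - i\right)^{2} \approx 728.0 - 54.0 i$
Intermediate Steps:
$v{\left(G \right)} = \sqrt{1 + G}$ ($v{\left(G \right)} = \sqrt{G + 1} = \sqrt{1 + G}$)
$\left(\left(v{\left(1 - 3 \right)} - 13\right) + \left(\left(5 + 3 \left(-5\right)\right) + \left(6 \cdot 0 - 4\right)\right)\right)^{2} = \left(\left(\sqrt{1 + \left(1 - 3\right)} - 13\right) + \left(\left(5 + 3 \left(-5\right)\right) + \left(6 \cdot 0 - 4\right)\right)\right)^{2} = \left(\left(\sqrt{1 - 2} - 13\right) + \left(\left(5 - 15\right) + \left(0 - 4\right)\right)\right)^{2} = \left(\left(\sqrt{-1} - 13\right) - 14\right)^{2} = \left(\left(i - 13\right) - 14\right)^{2} = \left(\left(-13 + i\right) - 14\right)^{2} = \left(-27 + i\right)^{2}$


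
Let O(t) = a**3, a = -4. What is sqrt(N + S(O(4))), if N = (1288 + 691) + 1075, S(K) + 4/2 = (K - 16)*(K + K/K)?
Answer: 34*sqrt(7) ≈ 89.956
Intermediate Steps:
O(t) = -64 (O(t) = (-4)**3 = -64)
S(K) = -2 + (1 + K)*(-16 + K) (S(K) = -2 + (K - 16)*(K + K/K) = -2 + (-16 + K)*(K + 1) = -2 + (-16 + K)*(1 + K) = -2 + (1 + K)*(-16 + K))
N = 3054 (N = 1979 + 1075 = 3054)
sqrt(N + S(O(4))) = sqrt(3054 + (-18 + (-64)**2 - 15*(-64))) = sqrt(3054 + (-18 + 4096 + 960)) = sqrt(3054 + 5038) = sqrt(8092) = 34*sqrt(7)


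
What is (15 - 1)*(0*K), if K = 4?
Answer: 0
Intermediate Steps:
(15 - 1)*(0*K) = (15 - 1)*(0*4) = 14*0 = 0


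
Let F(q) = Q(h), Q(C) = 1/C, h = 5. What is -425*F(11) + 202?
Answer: 117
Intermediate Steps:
F(q) = ⅕ (F(q) = 1/5 = ⅕)
-425*F(11) + 202 = -425*⅕ + 202 = -85 + 202 = 117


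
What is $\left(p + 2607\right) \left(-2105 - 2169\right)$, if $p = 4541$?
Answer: $-30550552$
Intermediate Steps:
$\left(p + 2607\right) \left(-2105 - 2169\right) = \left(4541 + 2607\right) \left(-2105 - 2169\right) = 7148 \left(-4274\right) = -30550552$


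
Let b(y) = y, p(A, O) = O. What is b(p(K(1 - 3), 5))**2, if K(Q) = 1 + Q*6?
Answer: 25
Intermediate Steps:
K(Q) = 1 + 6*Q
b(p(K(1 - 3), 5))**2 = 5**2 = 25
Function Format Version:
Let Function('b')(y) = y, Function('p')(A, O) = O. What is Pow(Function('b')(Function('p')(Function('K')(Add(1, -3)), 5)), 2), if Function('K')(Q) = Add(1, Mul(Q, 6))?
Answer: 25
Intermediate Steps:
Function('K')(Q) = Add(1, Mul(6, Q))
Pow(Function('b')(Function('p')(Function('K')(Add(1, -3)), 5)), 2) = Pow(5, 2) = 25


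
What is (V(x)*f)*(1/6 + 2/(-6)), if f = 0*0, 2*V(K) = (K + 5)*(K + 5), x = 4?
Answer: 0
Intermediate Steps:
V(K) = (5 + K)**2/2 (V(K) = ((K + 5)*(K + 5))/2 = ((5 + K)*(5 + K))/2 = (5 + K)**2/2)
f = 0
(V(x)*f)*(1/6 + 2/(-6)) = (((5 + 4)**2/2)*0)*(1/6 + 2/(-6)) = (((1/2)*9**2)*0)*(1*(1/6) + 2*(-1/6)) = (((1/2)*81)*0)*(1/6 - 1/3) = ((81/2)*0)*(-1/6) = 0*(-1/6) = 0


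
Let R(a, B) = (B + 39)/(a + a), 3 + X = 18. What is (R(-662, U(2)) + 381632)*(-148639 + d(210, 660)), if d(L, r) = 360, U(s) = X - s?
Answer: -18730629821941/331 ≈ -5.6588e+10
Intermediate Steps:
X = 15 (X = -3 + 18 = 15)
U(s) = 15 - s
R(a, B) = (39 + B)/(2*a) (R(a, B) = (39 + B)/((2*a)) = (39 + B)*(1/(2*a)) = (39 + B)/(2*a))
(R(-662, U(2)) + 381632)*(-148639 + d(210, 660)) = ((½)*(39 + (15 - 1*2))/(-662) + 381632)*(-148639 + 360) = ((½)*(-1/662)*(39 + (15 - 2)) + 381632)*(-148279) = ((½)*(-1/662)*(39 + 13) + 381632)*(-148279) = ((½)*(-1/662)*52 + 381632)*(-148279) = (-13/331 + 381632)*(-148279) = (126320179/331)*(-148279) = -18730629821941/331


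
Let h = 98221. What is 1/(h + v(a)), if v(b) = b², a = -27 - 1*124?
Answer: 1/121022 ≈ 8.2630e-6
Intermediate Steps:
a = -151 (a = -27 - 124 = -151)
1/(h + v(a)) = 1/(98221 + (-151)²) = 1/(98221 + 22801) = 1/121022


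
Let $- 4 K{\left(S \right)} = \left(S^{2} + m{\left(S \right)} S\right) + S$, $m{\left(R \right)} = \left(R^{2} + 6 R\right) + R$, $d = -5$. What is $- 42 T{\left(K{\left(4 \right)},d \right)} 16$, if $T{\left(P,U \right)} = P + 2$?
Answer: $31584$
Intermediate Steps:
$m{\left(R \right)} = R^{2} + 7 R$
$K{\left(S \right)} = - \frac{S}{4} - \frac{S^{2}}{4} - \frac{S^{2} \left(7 + S\right)}{4}$ ($K{\left(S \right)} = - \frac{\left(S^{2} + S \left(7 + S\right) S\right) + S}{4} = - \frac{\left(S^{2} + S^{2} \left(7 + S\right)\right) + S}{4} = - \frac{S + S^{2} + S^{2} \left(7 + S\right)}{4} = - \frac{S}{4} - \frac{S^{2}}{4} - \frac{S^{2} \left(7 + S\right)}{4}$)
$T{\left(P,U \right)} = 2 + P$
$- 42 T{\left(K{\left(4 \right)},d \right)} 16 = - 42 \left(2 - 1 \left(1 + 4 + 4 \left(7 + 4\right)\right)\right) 16 = - 42 \left(2 - 1 \left(1 + 4 + 4 \cdot 11\right)\right) 16 = - 42 \left(2 - 1 \left(1 + 4 + 44\right)\right) 16 = - 42 \left(2 - 1 \cdot 49\right) 16 = - 42 \left(2 - 49\right) 16 = \left(-42\right) \left(-47\right) 16 = 1974 \cdot 16 = 31584$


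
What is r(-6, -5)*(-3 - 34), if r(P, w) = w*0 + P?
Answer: 222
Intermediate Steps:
r(P, w) = P (r(P, w) = 0 + P = P)
r(-6, -5)*(-3 - 34) = -6*(-3 - 34) = -6*(-37) = 222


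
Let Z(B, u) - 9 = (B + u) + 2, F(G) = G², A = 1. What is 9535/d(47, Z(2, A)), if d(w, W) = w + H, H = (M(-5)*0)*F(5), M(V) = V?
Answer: 9535/47 ≈ 202.87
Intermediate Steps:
H = 0 (H = -5*0*5² = 0*25 = 0)
Z(B, u) = 11 + B + u (Z(B, u) = 9 + ((B + u) + 2) = 9 + (2 + B + u) = 11 + B + u)
d(w, W) = w (d(w, W) = w + 0 = w)
9535/d(47, Z(2, A)) = 9535/47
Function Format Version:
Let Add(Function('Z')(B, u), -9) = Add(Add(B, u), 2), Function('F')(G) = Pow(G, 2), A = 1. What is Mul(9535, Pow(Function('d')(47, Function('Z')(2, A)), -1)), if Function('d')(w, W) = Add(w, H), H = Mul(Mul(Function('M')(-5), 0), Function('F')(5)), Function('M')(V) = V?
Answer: Rational(9535, 47) ≈ 202.87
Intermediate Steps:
H = 0 (H = Mul(Mul(-5, 0), Pow(5, 2)) = Mul(0, 25) = 0)
Function('Z')(B, u) = Add(11, B, u) (Function('Z')(B, u) = Add(9, Add(Add(B, u), 2)) = Add(9, Add(2, B, u)) = Add(11, B, u))
Function('d')(w, W) = w (Function('d')(w, W) = Add(w, 0) = w)
Mul(9535, Pow(Function('d')(47, Function('Z')(2, A)), -1)) = Mul(9535, Pow(47, -1)) = Mul(9535, Rational(1, 47)) = Rational(9535, 47)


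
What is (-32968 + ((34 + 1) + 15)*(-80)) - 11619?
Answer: -48587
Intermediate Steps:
(-32968 + ((34 + 1) + 15)*(-80)) - 11619 = (-32968 + (35 + 15)*(-80)) - 11619 = (-32968 + 50*(-80)) - 11619 = (-32968 - 4000) - 11619 = -36968 - 11619 = -48587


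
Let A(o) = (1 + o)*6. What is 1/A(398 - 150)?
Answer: 1/1494 ≈ 0.00066934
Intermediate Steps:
A(o) = 6 + 6*o
1/A(398 - 150) = 1/(6 + 6*(398 - 150)) = 1/(6 + 6*248) = 1/(6 + 1488) = 1/1494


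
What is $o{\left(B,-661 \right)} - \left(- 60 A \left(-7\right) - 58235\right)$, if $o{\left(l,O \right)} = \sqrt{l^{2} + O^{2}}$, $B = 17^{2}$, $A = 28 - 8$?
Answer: $49835 + \sqrt{520442} \approx 50556.0$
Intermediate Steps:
$A = 20$
$B = 289$
$o{\left(l,O \right)} = \sqrt{O^{2} + l^{2}}$
$o{\left(B,-661 \right)} - \left(- 60 A \left(-7\right) - 58235\right) = \sqrt{\left(-661\right)^{2} + 289^{2}} - \left(\left(-60\right) 20 \left(-7\right) - 58235\right) = \sqrt{436921 + 83521} - \left(\left(-1200\right) \left(-7\right) - 58235\right) = \sqrt{520442} - \left(8400 - 58235\right) = \sqrt{520442} - -49835 = \sqrt{520442} + 49835 = 49835 + \sqrt{520442}$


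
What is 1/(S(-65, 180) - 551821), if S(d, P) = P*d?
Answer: -1/563521 ≈ -1.7746e-6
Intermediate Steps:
1/(S(-65, 180) - 551821) = 1/(180*(-65) - 551821) = 1/(-11700 - 551821) = 1/(-563521) = -1/563521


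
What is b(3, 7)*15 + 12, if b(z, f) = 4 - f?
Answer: -33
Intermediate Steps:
b(3, 7)*15 + 12 = (4 - 1*7)*15 + 12 = (4 - 7)*15 + 12 = -3*15 + 12 = -45 + 12 = -33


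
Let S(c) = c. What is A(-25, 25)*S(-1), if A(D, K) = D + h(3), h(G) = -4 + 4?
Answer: 25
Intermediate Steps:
h(G) = 0
A(D, K) = D (A(D, K) = D + 0 = D)
A(-25, 25)*S(-1) = -25*(-1) = 25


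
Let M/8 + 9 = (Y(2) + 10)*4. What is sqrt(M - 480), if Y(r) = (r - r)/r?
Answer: 2*I*sqrt(58) ≈ 15.232*I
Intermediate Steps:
Y(r) = 0 (Y(r) = 0/r = 0)
M = 248 (M = -72 + 8*((0 + 10)*4) = -72 + 8*(10*4) = -72 + 8*40 = -72 + 320 = 248)
sqrt(M - 480) = sqrt(248 - 480) = sqrt(-232) = 2*I*sqrt(58)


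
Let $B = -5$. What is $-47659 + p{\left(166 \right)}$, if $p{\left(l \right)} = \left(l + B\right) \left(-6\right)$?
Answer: $-48625$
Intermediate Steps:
$p{\left(l \right)} = 30 - 6 l$ ($p{\left(l \right)} = \left(l - 5\right) \left(-6\right) = \left(-5 + l\right) \left(-6\right) = 30 - 6 l$)
$-47659 + p{\left(166 \right)} = -47659 + \left(30 - 996\right) = -47659 - 966 = -48625$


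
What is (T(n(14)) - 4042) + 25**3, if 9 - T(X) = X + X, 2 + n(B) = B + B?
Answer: 11540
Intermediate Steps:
n(B) = -2 + 2*B (n(B) = -2 + (B + B) = -2 + 2*B)
T(X) = 9 - 2*X (T(X) = 9 - (X + X) = 9 - 2*X)
(T(n(14)) - 4042) + 25**3 = ((9 - 2*(-2 + 2*14)) - 4042) + 25**3 = ((9 - 2*(-2 + 28)) - 4042) + 15625 = ((9 - 2*26) - 4042) + 15625 = ((9 - 52) - 4042) + 15625 = (-43 - 4042) + 15625 = -4085 + 15625 = 11540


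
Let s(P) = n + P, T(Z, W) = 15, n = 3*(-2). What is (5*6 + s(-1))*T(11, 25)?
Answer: 345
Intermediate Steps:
n = -6
s(P) = -6 + P
(5*6 + s(-1))*T(11, 25) = (5*6 + (-6 - 1))*15 = (30 - 7)*15 = 23*15 = 345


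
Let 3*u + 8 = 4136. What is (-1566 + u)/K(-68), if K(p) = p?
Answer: 95/34 ≈ 2.7941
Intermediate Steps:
u = 1376 (u = -8/3 + (⅓)*4136 = -8/3 + 4136/3 = 1376)
(-1566 + u)/K(-68) = (-1566 + 1376)/(-68) = -190*(-1/68) = 95/34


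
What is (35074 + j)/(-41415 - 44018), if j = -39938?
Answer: 4864/85433 ≈ 0.056934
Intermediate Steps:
(35074 + j)/(-41415 - 44018) = (35074 - 39938)/(-41415 - 44018) = -4864/(-85433) = -4864*(-1/85433) = 4864/85433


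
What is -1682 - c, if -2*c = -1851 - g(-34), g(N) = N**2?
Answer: -6371/2 ≈ -3185.5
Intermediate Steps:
c = 3007/2 (c = -(-1851 - 1*(-34)**2)/2 = -(-1851 - 1*1156)/2 = -(-1851 - 1156)/2 = -1/2*(-3007) = 3007/2 ≈ 1503.5)
-1682 - c = -1682 - 1*3007/2 = -1682 - 3007/2 = -6371/2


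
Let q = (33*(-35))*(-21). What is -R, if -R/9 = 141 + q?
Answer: 219564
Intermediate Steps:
q = 24255 (q = -1155*(-21) = 24255)
R = -219564 (R = -9*(141 + 24255) = -9*24396 = -219564)
-R = -1*(-219564) = 219564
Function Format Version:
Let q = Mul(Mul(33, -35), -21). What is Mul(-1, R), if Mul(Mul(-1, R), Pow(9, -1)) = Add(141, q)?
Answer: 219564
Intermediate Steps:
q = 24255 (q = Mul(-1155, -21) = 24255)
R = -219564 (R = Mul(-9, Add(141, 24255)) = Mul(-9, 24396) = -219564)
Mul(-1, R) = Mul(-1, -219564) = 219564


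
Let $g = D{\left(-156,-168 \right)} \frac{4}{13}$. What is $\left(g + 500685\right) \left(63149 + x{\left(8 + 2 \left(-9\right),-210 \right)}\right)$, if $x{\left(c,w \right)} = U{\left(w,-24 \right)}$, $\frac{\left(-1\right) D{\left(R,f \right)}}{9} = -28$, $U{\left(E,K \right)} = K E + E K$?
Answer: $36670339929$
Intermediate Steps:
$U{\left(E,K \right)} = 2 E K$ ($U{\left(E,K \right)} = E K + E K = 2 E K$)
$D{\left(R,f \right)} = 252$ ($D{\left(R,f \right)} = \left(-9\right) \left(-28\right) = 252$)
$x{\left(c,w \right)} = - 48 w$ ($x{\left(c,w \right)} = 2 w \left(-24\right) = - 48 w$)
$g = \frac{1008}{13}$ ($g = 252 \cdot \frac{4}{13} = \frac{1008}{13} \approx 77.538$)
$\left(g + 500685\right) \left(63149 + x{\left(8 + 2 \left(-9\right),-210 \right)}\right) = \left(\frac{1008}{13} + 500685\right) \left(63149 - -10080\right) = \frac{6509913 \left(63149 + 10080\right)}{13} = \frac{6509913}{13} \cdot 73229 = 36670339929$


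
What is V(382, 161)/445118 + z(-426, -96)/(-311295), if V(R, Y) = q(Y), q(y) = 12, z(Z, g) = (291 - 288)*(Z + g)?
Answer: 116798388/23093834635 ≈ 0.0050576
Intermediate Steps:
z(Z, g) = 3*Z + 3*g (z(Z, g) = 3*(Z + g) = 3*Z + 3*g)
V(R, Y) = 12
V(382, 161)/445118 + z(-426, -96)/(-311295) = 12/445118 + (3*(-426) + 3*(-96))/(-311295) = 12*(1/445118) + (-1278 - 288)*(-1/311295) = 6/222559 - 1566*(-1/311295) = 6/222559 + 522/103765 = 116798388/23093834635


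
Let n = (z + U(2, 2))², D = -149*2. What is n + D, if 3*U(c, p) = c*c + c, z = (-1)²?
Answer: -289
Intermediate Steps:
z = 1
D = -298
U(c, p) = c/3 + c²/3 (U(c, p) = (c*c + c)/3 = (c² + c)/3 = (c + c²)/3 = c/3 + c²/3)
n = 9 (n = (1 + (⅓)*2*(1 + 2))² = (1 + (⅓)*2*3)² = (1 + 2)² = 3² = 9)
n + D = 9 - 298 = -289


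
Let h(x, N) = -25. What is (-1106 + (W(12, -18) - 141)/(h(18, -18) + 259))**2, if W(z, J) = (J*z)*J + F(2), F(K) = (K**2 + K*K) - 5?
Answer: 1807015081/1521 ≈ 1.1880e+6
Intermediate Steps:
F(K) = -5 + 2*K**2 (F(K) = (K**2 + K**2) - 5 = 2*K**2 - 5 = -5 + 2*K**2)
W(z, J) = 3 + z*J**2 (W(z, J) = (J*z)*J + (-5 + 2*2**2) = z*J**2 + (-5 + 2*4) = z*J**2 + (-5 + 8) = z*J**2 + 3 = 3 + z*J**2)
(-1106 + (W(12, -18) - 141)/(h(18, -18) + 259))**2 = (-1106 + ((3 + 12*(-18)**2) - 141)/(-25 + 259))**2 = (-1106 + ((3 + 12*324) - 141)/234)**2 = (-1106 + ((3 + 3888) - 141)*(1/234))**2 = (-1106 + (3891 - 141)*(1/234))**2 = (-1106 + 3750*(1/234))**2 = (-1106 + 625/39)**2 = (-42509/39)**2 = 1807015081/1521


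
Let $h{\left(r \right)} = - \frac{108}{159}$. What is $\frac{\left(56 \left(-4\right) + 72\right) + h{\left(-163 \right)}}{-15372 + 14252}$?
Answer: $\frac{289}{2120} \approx 0.13632$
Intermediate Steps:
$h{\left(r \right)} = - \frac{36}{53}$ ($h{\left(r \right)} = \left(-108\right) \frac{1}{159} = - \frac{36}{53}$)
$\frac{\left(56 \left(-4\right) + 72\right) + h{\left(-163 \right)}}{-15372 + 14252} = \frac{\left(56 \left(-4\right) + 72\right) - \frac{36}{53}}{-15372 + 14252} = \frac{\left(-224 + 72\right) - \frac{36}{53}}{-1120} = \left(-152 - \frac{36}{53}\right) \left(- \frac{1}{1120}\right) = \left(- \frac{8092}{53}\right) \left(- \frac{1}{1120}\right) = \frac{289}{2120}$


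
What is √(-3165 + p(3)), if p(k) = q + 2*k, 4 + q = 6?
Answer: I*√3157 ≈ 56.187*I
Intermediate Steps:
q = 2 (q = -4 + 6 = 2)
p(k) = 2 + 2*k
√(-3165 + p(3)) = √(-3165 + (2 + 2*3)) = √(-3165 + (2 + 6)) = √(-3165 + 8) = √(-3157) = I*√3157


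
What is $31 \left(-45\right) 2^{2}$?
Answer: $-5580$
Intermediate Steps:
$31 \left(-45\right) 2^{2} = \left(-1395\right) 4 = -5580$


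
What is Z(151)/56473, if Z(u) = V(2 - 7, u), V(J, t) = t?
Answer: 151/56473 ≈ 0.0026738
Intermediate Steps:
Z(u) = u
Z(151)/56473 = 151/56473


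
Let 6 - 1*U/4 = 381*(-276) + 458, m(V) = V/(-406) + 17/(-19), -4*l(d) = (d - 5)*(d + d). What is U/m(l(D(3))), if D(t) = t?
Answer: -3230746624/6959 ≈ -4.6425e+5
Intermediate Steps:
l(d) = -d*(-5 + d)/2 (l(d) = -(d - 5)*(d + d)/4 = -(-5 + d)*2*d/4 = -d*(-5 + d)/2)
m(V) = -17/19 - V/406 (m(V) = V*(-1/406) + 17*(-1/19) = -V/406 - 17/19 = -17/19 - V/406)
U = 418816 (U = 24 - 4*(381*(-276) + 458) = 24 - 4*(-105156 + 458) = 24 - 4*(-104698) = 24 + 418792 = 418816)
U/m(l(D(3))) = 418816/(-17/19 - 3*(5 - 1*3)/812) = 418816/(-17/19 - 3*(5 - 3)/812) = 418816/(-17/19 - 3*2/812) = 418816/(-17/19 - 1/406*3) = 418816/(-17/19 - 3/406) = 418816/(-6959/7714) = 418816*(-7714/6959) = -3230746624/6959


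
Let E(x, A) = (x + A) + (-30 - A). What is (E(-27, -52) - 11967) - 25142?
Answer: -37166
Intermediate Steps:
E(x, A) = -30 + x (E(x, A) = (A + x) + (-30 - A) = -30 + x)
(E(-27, -52) - 11967) - 25142 = ((-30 - 27) - 11967) - 25142 = (-57 - 11967) - 25142 = -12024 - 25142 = -37166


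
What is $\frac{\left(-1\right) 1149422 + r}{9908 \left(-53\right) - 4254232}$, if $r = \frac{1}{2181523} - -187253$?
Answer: $\frac{1049496901693}{5213137519594} \approx 0.20132$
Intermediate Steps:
$r = \frac{408496726320}{2181523}$ ($r = \frac{1}{2181523} + 187253 = \frac{408496726320}{2181523} \approx 1.8725 \cdot 10^{5}$)
$\frac{\left(-1\right) 1149422 + r}{9908 \left(-53\right) - 4254232} = \frac{\left(-1\right) 1149422 + \frac{408496726320}{2181523}}{9908 \left(-53\right) - 4254232} = \frac{-1149422 + \frac{408496726320}{2181523}}{-525124 - 4254232} = - \frac{2098993803386}{2181523 \left(-4779356\right)} = \left(- \frac{2098993803386}{2181523}\right) \left(- \frac{1}{4779356}\right) = \frac{1049496901693}{5213137519594}$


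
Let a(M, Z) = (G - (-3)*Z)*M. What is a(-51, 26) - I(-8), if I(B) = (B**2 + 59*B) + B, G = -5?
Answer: -3307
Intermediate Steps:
a(M, Z) = M*(-5 + 3*Z) (a(M, Z) = (-5 - (-3)*Z)*M = (-5 + 3*Z)*M = M*(-5 + 3*Z))
I(B) = B**2 + 60*B
a(-51, 26) - I(-8) = -51*(-5 + 3*26) - (-8)*(60 - 8) = -51*(-5 + 78) - (-8)*52 = -51*73 - 1*(-416) = -3723 + 416 = -3307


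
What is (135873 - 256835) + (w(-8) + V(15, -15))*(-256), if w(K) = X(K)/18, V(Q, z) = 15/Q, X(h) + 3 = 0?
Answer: -363526/3 ≈ -1.2118e+5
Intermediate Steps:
X(h) = -3 (X(h) = -3 + 0 = -3)
w(K) = -⅙ (w(K) = -3/18 = -3*1/18 = -⅙)
(135873 - 256835) + (w(-8) + V(15, -15))*(-256) = (135873 - 256835) + (-⅙ + 15/15)*(-256) = -120962 + (-⅙ + 15*(1/15))*(-256) = -120962 + (-⅙ + 1)*(-256) = -120962 + (⅚)*(-256) = -120962 - 640/3 = -363526/3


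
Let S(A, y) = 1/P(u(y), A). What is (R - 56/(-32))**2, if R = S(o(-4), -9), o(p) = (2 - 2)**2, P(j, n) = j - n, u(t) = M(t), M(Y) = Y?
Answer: 3481/1296 ≈ 2.6860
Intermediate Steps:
u(t) = t
o(p) = 0 (o(p) = 0**2 = 0)
S(A, y) = 1/(y - A)
R = -1/9 (R = 1/(-9 - 1*0) = 1/(-9 + 0) = 1/(-9) = -1/9 ≈ -0.11111)
(R - 56/(-32))**2 = (-1/9 - 56/(-32))**2 = (-1/9 - 56*(-1/32))**2 = (-1/9 + 7/4)**2 = (59/36)**2 = 3481/1296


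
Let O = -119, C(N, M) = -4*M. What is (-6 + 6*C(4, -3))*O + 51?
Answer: -7803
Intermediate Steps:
(-6 + 6*C(4, -3))*O + 51 = (-6 + 6*(-4*(-3)))*(-119) + 51 = (-6 + 6*12)*(-119) + 51 = (-6 + 72)*(-119) + 51 = 66*(-119) + 51 = -7854 + 51 = -7803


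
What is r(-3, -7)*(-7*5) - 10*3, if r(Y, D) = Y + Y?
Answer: 180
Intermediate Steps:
r(Y, D) = 2*Y
r(-3, -7)*(-7*5) - 10*3 = (2*(-3))*(-7*5) - 10*3 = -6*(-35) - 30 = 210 - 30 = 180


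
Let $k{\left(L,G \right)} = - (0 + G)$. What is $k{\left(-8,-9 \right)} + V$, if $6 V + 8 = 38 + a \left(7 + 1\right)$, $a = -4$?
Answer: $\frac{26}{3} \approx 8.6667$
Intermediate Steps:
$k{\left(L,G \right)} = - G$
$V = - \frac{1}{3}$ ($V = - \frac{4}{3} + \frac{38 - 4 \left(7 + 1\right)}{6} = - \frac{4}{3} + \frac{38 - 32}{6} = - \frac{4}{3} + \frac{1}{6} \cdot 6 = - \frac{4}{3} + 1 = - \frac{1}{3} \approx -0.33333$)
$k{\left(-8,-9 \right)} + V = \left(-1\right) \left(-9\right) - \frac{1}{3} = 9 - \frac{1}{3} = \frac{26}{3}$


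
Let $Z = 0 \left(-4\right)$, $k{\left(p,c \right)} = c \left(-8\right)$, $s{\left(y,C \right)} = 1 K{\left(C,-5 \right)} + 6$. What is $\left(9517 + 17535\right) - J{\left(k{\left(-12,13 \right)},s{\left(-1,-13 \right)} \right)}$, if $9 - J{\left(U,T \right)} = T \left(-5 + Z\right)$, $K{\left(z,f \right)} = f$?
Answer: $27038$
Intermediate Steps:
$s{\left(y,C \right)} = 1$ ($s{\left(y,C \right)} = 1 \left(-5\right) + 6 = -5 + 6 = 1$)
$k{\left(p,c \right)} = - 8 c$
$Z = 0$
$J{\left(U,T \right)} = 9 + 5 T$ ($J{\left(U,T \right)} = 9 - T \left(-5 + 0\right) = 9 - T \left(-5\right) = 9 - - 5 T = 9 + 5 T$)
$\left(9517 + 17535\right) - J{\left(k{\left(-12,13 \right)},s{\left(-1,-13 \right)} \right)} = \left(9517 + 17535\right) - \left(9 + 5 \cdot 1\right) = 27052 - \left(9 + 5\right) = 27052 - 14 = 27038$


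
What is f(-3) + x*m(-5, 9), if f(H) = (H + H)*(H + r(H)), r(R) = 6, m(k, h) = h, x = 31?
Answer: 261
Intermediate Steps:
f(H) = 2*H*(6 + H) (f(H) = (H + H)*(H + 6) = (2*H)*(6 + H) = 2*H*(6 + H))
f(-3) + x*m(-5, 9) = 2*(-3)*(6 - 3) + 31*9 = 2*(-3)*3 + 279 = -18 + 279 = 261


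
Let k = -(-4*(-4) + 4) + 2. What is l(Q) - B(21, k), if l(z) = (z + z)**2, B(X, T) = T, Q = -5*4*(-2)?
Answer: 6418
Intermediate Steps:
k = -18 (k = -(16 + 4) + 2 = -1*20 + 2 = -20 + 2 = -18)
Q = 40 (Q = -20*(-2) = 40)
l(z) = 4*z**2 (l(z) = (2*z)**2 = 4*z**2)
l(Q) - B(21, k) = 4*40**2 - 1*(-18) = 4*1600 + 18 = 6400 + 18 = 6418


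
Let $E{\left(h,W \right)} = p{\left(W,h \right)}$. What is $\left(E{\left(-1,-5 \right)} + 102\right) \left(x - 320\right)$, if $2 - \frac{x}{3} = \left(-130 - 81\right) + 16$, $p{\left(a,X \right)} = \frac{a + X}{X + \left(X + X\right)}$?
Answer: $28184$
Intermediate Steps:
$p{\left(a,X \right)} = \frac{X + a}{3 X}$ ($p{\left(a,X \right)} = \frac{X + a}{X + 2 X} = \frac{X + a}{3 X}$)
$E{\left(h,W \right)} = \frac{W + h}{3 h}$ ($E{\left(h,W \right)} = \frac{h + W}{3 h} = \frac{W + h}{3 h}$)
$x = 591$ ($x = 6 - 3 \left(\left(-130 - 81\right) + 16\right) = 6 - 3 \left(-211 + 16\right) = 6 - -585 = 6 + 585 = 591$)
$\left(E{\left(-1,-5 \right)} + 102\right) \left(x - 320\right) = \left(\frac{-5 - 1}{3 \left(-1\right)} + 102\right) \left(591 - 320\right) = \left(\frac{1}{3} \left(-1\right) \left(-6\right) + 102\right) \left(591 - 320\right) = \left(2 + 102\right) 271 = 104 \cdot 271 = 28184$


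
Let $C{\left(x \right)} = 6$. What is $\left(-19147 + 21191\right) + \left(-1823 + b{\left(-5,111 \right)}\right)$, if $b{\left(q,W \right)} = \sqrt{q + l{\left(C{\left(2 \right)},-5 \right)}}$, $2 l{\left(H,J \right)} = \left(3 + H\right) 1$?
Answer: $221 + \frac{i \sqrt{2}}{2} \approx 221.0 + 0.70711 i$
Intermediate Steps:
$l{\left(H,J \right)} = \frac{3}{2} + \frac{H}{2}$ ($l{\left(H,J \right)} = \frac{\left(3 + H\right) 1}{2} = \frac{3 + H}{2} = \frac{3}{2} + \frac{H}{2}$)
$b{\left(q,W \right)} = \sqrt{\frac{9}{2} + q}$ ($b{\left(q,W \right)} = \sqrt{q + \left(\frac{3}{2} + \frac{1}{2} \cdot 6\right)} = \sqrt{q + \left(\frac{3}{2} + 3\right)} = \sqrt{q + \frac{9}{2}} = \sqrt{\frac{9}{2} + q}$)
$\left(-19147 + 21191\right) + \left(-1823 + b{\left(-5,111 \right)}\right) = \left(-19147 + 21191\right) - \left(1823 - \frac{\sqrt{18 + 4 \left(-5\right)}}{2}\right) = 2044 - \left(1823 - \frac{\sqrt{18 - 20}}{2}\right) = 2044 - \left(1823 - \frac{\sqrt{-2}}{2}\right) = 2044 - \left(1823 - \frac{i \sqrt{2}}{2}\right) = 221 + \frac{i \sqrt{2}}{2}$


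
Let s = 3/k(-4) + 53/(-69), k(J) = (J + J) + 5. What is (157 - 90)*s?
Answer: -8174/69 ≈ -118.46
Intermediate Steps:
k(J) = 5 + 2*J (k(J) = 2*J + 5 = 5 + 2*J)
s = -122/69 (s = 3/(5 + 2*(-4)) + 53/(-69) = 3/(5 - 8) + 53*(-1/69) = 3/(-3) - 53/69 = 3*(-1/3) - 53/69 = -1 - 53/69 = -122/69 ≈ -1.7681)
(157 - 90)*s = (157 - 90)*(-122/69) = 67*(-122/69) = -8174/69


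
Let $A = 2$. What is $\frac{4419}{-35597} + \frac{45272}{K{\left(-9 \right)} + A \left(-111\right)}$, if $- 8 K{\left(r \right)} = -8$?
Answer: $- \frac{1612523983}{7866937} \approx -204.97$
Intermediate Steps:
$K{\left(r \right)} = 1$ ($K{\left(r \right)} = \left(- \frac{1}{8}\right) \left(-8\right) = 1$)
$\frac{4419}{-35597} + \frac{45272}{K{\left(-9 \right)} + A \left(-111\right)} = \frac{4419}{-35597} + \frac{45272}{1 + 2 \left(-111\right)} = 4419 \left(- \frac{1}{35597}\right) + \frac{45272}{1 - 222} = - \frac{4419}{35597} + \frac{45272}{-221} = - \frac{4419}{35597} + 45272 \left(- \frac{1}{221}\right) = - \frac{4419}{35597} - \frac{45272}{221} = - \frac{1612523983}{7866937}$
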